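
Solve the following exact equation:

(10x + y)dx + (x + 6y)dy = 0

Verify exactness: ∂M/∂y = ∂N/∂x ✓
Find F(x,y) such that ∂F/∂x = M, ∂F/∂y = N
Solution: 5x² + xy + 3y² = C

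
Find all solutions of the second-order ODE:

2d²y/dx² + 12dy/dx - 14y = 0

Characteristic equation: 2r² + 12r - 14 = 0
Divide by 2: r² + 6r - 7 = 0
Roots: r = 1, -7 (distinct real)
General solution: y = C₁e^x + C₂e^(-7x)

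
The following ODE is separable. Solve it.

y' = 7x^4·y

Separating variables and integrating:
ln|y| = 7x^5/5 + C

General solution: y = Ce^(7x^5/5)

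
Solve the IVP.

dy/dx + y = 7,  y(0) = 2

General solution: y = 7 + Ce^(-x)
Applying y(0) = 2: C = 2 - 7 = -5
Particular solution: y = 7 - 5e^(-x)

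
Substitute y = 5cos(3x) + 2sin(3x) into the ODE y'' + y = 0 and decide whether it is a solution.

Verification:
y'' = -45cos(3x) - 18sin(3x)
y'' + y ≠ 0 (frequency mismatch: got 9 instead of 1)

No, it is not a solution.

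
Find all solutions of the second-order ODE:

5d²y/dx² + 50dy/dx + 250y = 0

Characteristic equation: 5r² + 50r + 250 = 0
Divide by 5: r² + 10r + 50 = 0
Roots: r = -5 ± 5i (complex conjugates)
General solution: y = e^(-5x)(C₁cos(5x) + C₂sin(5x))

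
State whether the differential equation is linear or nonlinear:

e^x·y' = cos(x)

Linear (y and its derivatives appear to the first power only, no products of y terms)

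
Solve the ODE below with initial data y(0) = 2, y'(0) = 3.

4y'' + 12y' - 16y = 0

General solution: y = C₁e^x + C₂e^(-4x)
Applying ICs: C₁ = 11/5, C₂ = -1/5
Particular solution: y = (11/5)e^x - (1/5)e^(-4x)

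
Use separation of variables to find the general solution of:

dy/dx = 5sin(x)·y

Separating variables and integrating:
ln|y| = -5cos(x) + C

General solution: y = Ce^(-5cos(x))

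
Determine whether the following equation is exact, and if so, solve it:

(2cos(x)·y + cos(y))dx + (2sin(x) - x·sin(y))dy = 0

Verify exactness: ∂M/∂y = ∂N/∂x ✓
Find F(x,y) such that ∂F/∂x = M, ∂F/∂y = N
Solution: 2sin(x)·y + x·cos(y) = C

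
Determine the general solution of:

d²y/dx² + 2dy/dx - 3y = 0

Characteristic equation: r² + 2r - 3 = 0
Roots: r = 1, -3 (distinct real)
General solution: y = C₁e^x + C₂e^(-3x)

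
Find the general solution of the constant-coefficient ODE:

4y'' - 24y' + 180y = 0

Characteristic equation: 4r² - 24r + 180 = 0
Divide by 4: r² - 6r + 45 = 0
Roots: r = 3 ± 6i (complex conjugates)
General solution: y = e^(3x)(C₁cos(6x) + C₂sin(6x))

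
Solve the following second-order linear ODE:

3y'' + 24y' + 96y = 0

Characteristic equation: 3r² + 24r + 96 = 0
Divide by 3: r² + 8r + 32 = 0
Roots: r = -4 ± 4i (complex conjugates)
General solution: y = e^(-4x)(C₁cos(4x) + C₂sin(4x))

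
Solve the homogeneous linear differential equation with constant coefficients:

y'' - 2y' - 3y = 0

Characteristic equation: r² - 2r - 3 = 0
Roots: r = 3, -1 (distinct real)
General solution: y = C₁e^(3x) + C₂e^(-x)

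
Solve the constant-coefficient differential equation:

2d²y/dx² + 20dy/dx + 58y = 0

Characteristic equation: 2r² + 20r + 58 = 0
Divide by 2: r² + 10r + 29 = 0
Roots: r = -5 ± 2i (complex conjugates)
General solution: y = e^(-5x)(C₁cos(2x) + C₂sin(2x))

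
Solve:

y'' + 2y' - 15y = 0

Characteristic equation: r² + 2r - 15 = 0
Roots: r = 3, -5 (distinct real)
General solution: y = C₁e^(3x) + C₂e^(-5x)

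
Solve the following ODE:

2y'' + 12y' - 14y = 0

Characteristic equation: 2r² + 12r - 14 = 0
Divide by 2: r² + 6r - 7 = 0
Roots: r = 1, -7 (distinct real)
General solution: y = C₁e^x + C₂e^(-7x)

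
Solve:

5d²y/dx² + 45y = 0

Characteristic equation: 5r² + 45 = 0
Divide by 5: r² + 9 = 0
Roots: r = ±3i (complex conjugates)
General solution: y = C₁cos(3x) + C₂sin(3x)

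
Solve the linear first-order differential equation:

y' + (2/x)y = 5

Using integrating factor method:

General solution: y = (5/3)x + Cx^(-2)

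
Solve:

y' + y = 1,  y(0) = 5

General solution: y = 1 + Ce^(-x)
Applying y(0) = 5: C = 5 - 1 = 4
Particular solution: y = 1 + 4e^(-x)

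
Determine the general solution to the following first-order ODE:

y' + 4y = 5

Using integrating factor method:

General solution: y = 5/4 + Ce^(-4x)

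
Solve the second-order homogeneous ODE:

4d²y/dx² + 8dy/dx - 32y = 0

Characteristic equation: 4r² + 8r - 32 = 0
Divide by 4: r² + 2r - 8 = 0
Roots: r = 2, -4 (distinct real)
General solution: y = C₁e^(2x) + C₂e^(-4x)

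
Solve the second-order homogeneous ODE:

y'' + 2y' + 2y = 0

Characteristic equation: r² + 2r + 2 = 0
Roots: r = -1 ± i (complex conjugates)
General solution: y = e^(-x)(C₁cos(x) + C₂sin(x))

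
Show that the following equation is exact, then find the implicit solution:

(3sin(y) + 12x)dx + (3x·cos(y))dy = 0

Verify exactness: ∂M/∂y = ∂N/∂x ✓
Find F(x,y) such that ∂F/∂x = M, ∂F/∂y = N
Solution: 3x·sin(y) + 6x² = C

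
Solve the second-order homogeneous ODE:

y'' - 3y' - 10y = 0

Characteristic equation: r² - 3r - 10 = 0
Roots: r = 5, -2 (distinct real)
General solution: y = C₁e^(5x) + C₂e^(-2x)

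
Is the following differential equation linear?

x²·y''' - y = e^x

Yes. Linear (y and its derivatives appear to the first power only, no products of y terms)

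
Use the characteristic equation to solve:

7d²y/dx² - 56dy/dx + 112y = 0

Characteristic equation: 7r² - 56r + 112 = 0
Divide by 7: r² - 8r + 16 = 0
Factored: (r - 4)² = 0
Repeated root: r = 4
General solution: y = (C₁ + C₂x)e^(4x)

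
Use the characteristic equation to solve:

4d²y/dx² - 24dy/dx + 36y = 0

Characteristic equation: 4r² - 24r + 36 = 0
Divide by 4: r² - 6r + 9 = 0
Factored: (r - 3)² = 0
Repeated root: r = 3
General solution: y = (C₁ + C₂x)e^(3x)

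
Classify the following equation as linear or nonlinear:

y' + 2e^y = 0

Nonlinear (e^y is nonlinear in y)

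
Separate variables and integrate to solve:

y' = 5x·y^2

Separating variables and integrating:
-1/y = 5x^2/2 + C

General solution: y^-1 = (-5/2)x^2 + C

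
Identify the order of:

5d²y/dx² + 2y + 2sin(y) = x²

The order is 2 (highest derivative is of order 2).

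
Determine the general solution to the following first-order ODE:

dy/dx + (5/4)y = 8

Using integrating factor method:

General solution: y = 32/5 + Ce^(-5x/4)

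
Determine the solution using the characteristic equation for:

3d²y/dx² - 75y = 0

Characteristic equation: 3r² - 75 = 0
Divide by 3: r² - 25 = 0
Roots: r = 5, -5 (distinct real)
General solution: y = C₁e^(5x) + C₂e^(-5x)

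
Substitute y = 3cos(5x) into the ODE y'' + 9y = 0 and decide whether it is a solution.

Verification:
y'' = -75cos(5x)
y'' + 9y ≠ 0 (frequency mismatch: got 25 instead of 9)

No, it is not a solution.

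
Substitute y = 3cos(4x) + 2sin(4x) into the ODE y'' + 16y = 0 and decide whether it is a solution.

Verification:
y'' = -48cos(4x) - 32sin(4x)
y'' + 16y = 0 ✓

Yes, it is a solution.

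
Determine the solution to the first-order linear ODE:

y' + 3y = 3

Using integrating factor method:

General solution: y = 1 + Ce^(-3x)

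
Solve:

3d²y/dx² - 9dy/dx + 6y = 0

Characteristic equation: 3r² - 9r + 6 = 0
Divide by 3: r² - 3r + 2 = 0
Roots: r = 1, 2 (distinct real)
General solution: y = C₁e^x + C₂e^(2x)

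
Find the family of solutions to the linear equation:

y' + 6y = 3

Using integrating factor method:

General solution: y = 1/2 + Ce^(-6x)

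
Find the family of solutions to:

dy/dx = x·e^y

Separating variables and integrating:
-e^(-y) = x²/2 + C

General solution: y = -ln(C - x²/2)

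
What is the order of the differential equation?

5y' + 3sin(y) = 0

The order is 1 (highest derivative is of order 1).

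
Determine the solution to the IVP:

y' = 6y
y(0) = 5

General solution: y = Ce^(6x)
Applying IC y(0) = 5:
Particular solution: y = 5e^(6x)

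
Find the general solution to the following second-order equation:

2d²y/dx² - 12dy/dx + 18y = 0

Characteristic equation: 2r² - 12r + 18 = 0
Divide by 2: r² - 6r + 9 = 0
Factored: (r - 3)² = 0
Repeated root: r = 3
General solution: y = (C₁ + C₂x)e^(3x)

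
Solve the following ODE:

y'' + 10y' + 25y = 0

Characteristic equation: r² + 10r + 25 = 0
Factored: (r + 5)² = 0
Repeated root: r = -5
General solution: y = (C₁ + C₂x)e^(-5x)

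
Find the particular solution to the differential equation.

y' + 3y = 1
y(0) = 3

General solution: y = 1/3 + Ce^(-3x)
Applying y(0) = 3: C = 3 - 1/3 = 8/3
Particular solution: y = 1/3 + (8/3)e^(-3x)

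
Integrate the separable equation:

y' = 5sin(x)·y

Separating variables and integrating:
ln|y| = -5cos(x) + C

General solution: y = Ce^(-5cos(x))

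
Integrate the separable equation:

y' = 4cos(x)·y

Separating variables and integrating:
ln|y| = 4sin(x) + C

General solution: y = Ce^(4sin(x))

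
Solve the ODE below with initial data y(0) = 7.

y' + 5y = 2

General solution: y = 2/5 + Ce^(-5x)
Applying y(0) = 7: C = 7 - 2/5 = 33/5
Particular solution: y = 2/5 + (33/5)e^(-5x)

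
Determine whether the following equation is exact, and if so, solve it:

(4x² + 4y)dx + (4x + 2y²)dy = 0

Verify exactness: ∂M/∂y = ∂N/∂x ✓
Find F(x,y) such that ∂F/∂x = M, ∂F/∂y = N
Solution: 4x³/3 + 4xy + 2y³/3 = C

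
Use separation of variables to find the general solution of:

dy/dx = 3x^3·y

Separating variables and integrating:
ln|y| = 3x^4/4 + C

General solution: y = Ce^(3x^4/4)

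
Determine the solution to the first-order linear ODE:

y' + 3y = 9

Using integrating factor method:

General solution: y = 3 + Ce^(-3x)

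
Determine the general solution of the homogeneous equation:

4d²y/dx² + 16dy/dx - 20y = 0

Characteristic equation: 4r² + 16r - 20 = 0
Divide by 4: r² + 4r - 5 = 0
Roots: r = 1, -5 (distinct real)
General solution: y = C₁e^x + C₂e^(-5x)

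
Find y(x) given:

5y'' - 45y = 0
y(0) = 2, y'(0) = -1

General solution: y = C₁e^(3x) + C₂e^(-3x)
Applying ICs: C₁ = 5/6, C₂ = 7/6
Particular solution: y = (5/6)e^(3x) + (7/6)e^(-3x)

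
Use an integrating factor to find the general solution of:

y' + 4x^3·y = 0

Using integrating factor method:

General solution: y = Ce^(-x^4)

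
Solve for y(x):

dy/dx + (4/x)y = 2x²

Using integrating factor method:

General solution: y = (2/7)x^3 + Cx^(-4)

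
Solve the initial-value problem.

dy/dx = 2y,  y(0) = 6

General solution: y = Ce^(2x)
Applying IC y(0) = 6:
Particular solution: y = 6e^(2x)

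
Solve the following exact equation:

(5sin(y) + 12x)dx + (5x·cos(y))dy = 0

Verify exactness: ∂M/∂y = ∂N/∂x ✓
Find F(x,y) such that ∂F/∂x = M, ∂F/∂y = N
Solution: 5x·sin(y) + 6x² = C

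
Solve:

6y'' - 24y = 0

Characteristic equation: 6r² - 24 = 0
Divide by 6: r² - 4 = 0
Roots: r = 2, -2 (distinct real)
General solution: y = C₁e^(2x) + C₂e^(-2x)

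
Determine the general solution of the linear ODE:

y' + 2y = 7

Using integrating factor method:

General solution: y = 7/2 + Ce^(-2x)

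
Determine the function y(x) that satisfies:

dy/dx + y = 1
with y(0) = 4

General solution: y = 1 + Ce^(-x)
Applying y(0) = 4: C = 4 - 1 = 3
Particular solution: y = 1 + 3e^(-x)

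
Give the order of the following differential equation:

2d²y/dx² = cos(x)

The order is 2 (highest derivative is of order 2).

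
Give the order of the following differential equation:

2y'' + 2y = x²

The order is 2 (highest derivative is of order 2).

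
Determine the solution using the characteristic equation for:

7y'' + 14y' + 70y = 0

Characteristic equation: 7r² + 14r + 70 = 0
Divide by 7: r² + 2r + 10 = 0
Roots: r = -1 ± 3i (complex conjugates)
General solution: y = e^(-x)(C₁cos(3x) + C₂sin(3x))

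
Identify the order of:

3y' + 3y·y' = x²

The order is 1 (highest derivative is of order 1).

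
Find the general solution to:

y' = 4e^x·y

Separating variables and integrating:
ln|y| = 4e^x + C

General solution: y = Ce^(4e^x)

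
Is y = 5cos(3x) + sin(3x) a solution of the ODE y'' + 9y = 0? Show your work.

Verification:
y'' = -45cos(3x) - 9sin(3x)
y'' + 9y = 0 ✓

Yes, it is a solution.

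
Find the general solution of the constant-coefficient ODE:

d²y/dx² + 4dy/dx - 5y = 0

Characteristic equation: r² + 4r - 5 = 0
Roots: r = 1, -5 (distinct real)
General solution: y = C₁e^x + C₂e^(-5x)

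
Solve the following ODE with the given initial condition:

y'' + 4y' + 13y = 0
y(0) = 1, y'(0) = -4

General solution: y = e^(-2x)(C₁cos(3x) + C₂sin(3x))
Complex roots r = -2 ± 3i
Applying ICs: C₁ = 1, C₂ = -2/3
Particular solution: y = e^(-2x)(cos(3x) - (2/3)sin(3x))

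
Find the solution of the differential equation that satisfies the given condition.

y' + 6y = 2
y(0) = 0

General solution: y = 1/3 + Ce^(-6x)
Applying y(0) = 0: C = 0 - 1/3 = -1/3
Particular solution: y = 1/3 - (1/3)e^(-6x)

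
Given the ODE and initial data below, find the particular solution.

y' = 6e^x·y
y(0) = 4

General solution: y = Ce^(6e^x)
Applying IC y(0) = 4:
Particular solution: y = 4e^(6(e^x - 1))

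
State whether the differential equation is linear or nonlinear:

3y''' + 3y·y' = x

Nonlinear (product y·y')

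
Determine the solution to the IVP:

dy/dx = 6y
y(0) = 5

General solution: y = Ce^(6x)
Applying IC y(0) = 5:
Particular solution: y = 5e^(6x)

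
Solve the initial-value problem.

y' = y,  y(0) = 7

General solution: y = Ce^x
Applying IC y(0) = 7:
Particular solution: y = 7e^x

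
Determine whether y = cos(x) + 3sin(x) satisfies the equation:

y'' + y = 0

Verification:
y'' = -cos(x) - 3sin(x)
y'' + y = 0 ✓

Yes, it is a solution.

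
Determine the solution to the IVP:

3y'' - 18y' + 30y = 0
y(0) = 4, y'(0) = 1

General solution: y = e^(3x)(C₁cos(x) + C₂sin(x))
Complex roots r = 3 ± i
Applying ICs: C₁ = 4, C₂ = -11
Particular solution: y = e^(3x)(4cos(x) - 11sin(x))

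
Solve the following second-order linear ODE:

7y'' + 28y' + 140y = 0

Characteristic equation: 7r² + 28r + 140 = 0
Divide by 7: r² + 4r + 20 = 0
Roots: r = -2 ± 4i (complex conjugates)
General solution: y = e^(-2x)(C₁cos(4x) + C₂sin(4x))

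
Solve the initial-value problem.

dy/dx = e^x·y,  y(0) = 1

General solution: y = Ce^(e^x)
Applying IC y(0) = 1:
Particular solution: y = e^(e^x - 1)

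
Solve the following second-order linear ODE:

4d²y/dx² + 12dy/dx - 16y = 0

Characteristic equation: 4r² + 12r - 16 = 0
Divide by 4: r² + 3r - 4 = 0
Roots: r = 1, -4 (distinct real)
General solution: y = C₁e^x + C₂e^(-4x)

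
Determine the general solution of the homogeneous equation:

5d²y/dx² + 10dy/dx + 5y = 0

Characteristic equation: 5r² + 10r + 5 = 0
Divide by 5: r² + 2r + 1 = 0
Factored: (r + 1)² = 0
Repeated root: r = -1
General solution: y = (C₁ + C₂x)e^(-x)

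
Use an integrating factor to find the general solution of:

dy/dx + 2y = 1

Using integrating factor method:

General solution: y = 1/2 + Ce^(-2x)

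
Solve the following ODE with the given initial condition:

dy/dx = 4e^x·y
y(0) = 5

General solution: y = Ce^(4e^x)
Applying IC y(0) = 5:
Particular solution: y = 5e^(4(e^x - 1))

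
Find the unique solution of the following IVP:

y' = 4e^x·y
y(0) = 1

General solution: y = Ce^(4e^x)
Applying IC y(0) = 1:
Particular solution: y = e^(4(e^x - 1))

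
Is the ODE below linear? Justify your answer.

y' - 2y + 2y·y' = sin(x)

No. Nonlinear (product y·y')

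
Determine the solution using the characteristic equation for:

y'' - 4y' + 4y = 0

Characteristic equation: r² - 4r + 4 = 0
Factored: (r - 2)² = 0
Repeated root: r = 2
General solution: y = (C₁ + C₂x)e^(2x)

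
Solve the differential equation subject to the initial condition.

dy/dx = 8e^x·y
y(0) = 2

General solution: y = Ce^(8e^x)
Applying IC y(0) = 2:
Particular solution: y = 2e^(8(e^x - 1))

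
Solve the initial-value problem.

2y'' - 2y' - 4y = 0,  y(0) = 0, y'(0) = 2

General solution: y = C₁e^(2x) + C₂e^(-x)
Applying ICs: C₁ = 2/3, C₂ = -2/3
Particular solution: y = (2/3)e^(2x) - (2/3)e^(-x)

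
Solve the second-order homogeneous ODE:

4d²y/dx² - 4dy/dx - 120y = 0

Characteristic equation: 4r² - 4r - 120 = 0
Divide by 4: r² - r - 30 = 0
Roots: r = 6, -5 (distinct real)
General solution: y = C₁e^(6x) + C₂e^(-5x)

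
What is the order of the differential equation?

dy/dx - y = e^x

The order is 1 (highest derivative is of order 1).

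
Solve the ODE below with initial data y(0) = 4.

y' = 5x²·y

General solution: y = Ce^(5x³/3)
Applying IC y(0) = 4:
Particular solution: y = 4e^(5x³/3)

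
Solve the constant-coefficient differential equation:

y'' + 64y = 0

Characteristic equation: r² + 64 = 0
Roots: r = ±8i (complex conjugates)
General solution: y = C₁cos(8x) + C₂sin(8x)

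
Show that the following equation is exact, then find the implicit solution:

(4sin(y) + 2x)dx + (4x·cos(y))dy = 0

Verify exactness: ∂M/∂y = ∂N/∂x ✓
Find F(x,y) such that ∂F/∂x = M, ∂F/∂y = N
Solution: 4x·sin(y) + x² = C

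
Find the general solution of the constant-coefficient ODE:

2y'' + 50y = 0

Characteristic equation: 2r² + 50 = 0
Divide by 2: r² + 25 = 0
Roots: r = ±5i (complex conjugates)
General solution: y = C₁cos(5x) + C₂sin(5x)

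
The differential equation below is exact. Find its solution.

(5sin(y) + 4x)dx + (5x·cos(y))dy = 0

Verify exactness: ∂M/∂y = ∂N/∂x ✓
Find F(x,y) such that ∂F/∂x = M, ∂F/∂y = N
Solution: 5x·sin(y) + 2x² = C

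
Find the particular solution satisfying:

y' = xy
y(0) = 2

General solution: y = Ce^(x²/2)
Applying IC y(0) = 2:
Particular solution: y = 2e^(x²/2)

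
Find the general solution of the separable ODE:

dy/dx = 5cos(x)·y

Separating variables and integrating:
ln|y| = 5sin(x) + C

General solution: y = Ce^(5sin(x))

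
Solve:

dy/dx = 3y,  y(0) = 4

General solution: y = Ce^(3x)
Applying IC y(0) = 4:
Particular solution: y = 4e^(3x)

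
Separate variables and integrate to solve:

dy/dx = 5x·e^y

Separating variables and integrating:
-e^(-y) = 5x²/2 + C

General solution: y = -ln(C - 5x²/2)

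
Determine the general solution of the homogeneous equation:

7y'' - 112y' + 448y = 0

Characteristic equation: 7r² - 112r + 448 = 0
Divide by 7: r² - 16r + 64 = 0
Factored: (r - 8)² = 0
Repeated root: r = 8
General solution: y = (C₁ + C₂x)e^(8x)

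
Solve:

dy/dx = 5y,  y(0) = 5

General solution: y = Ce^(5x)
Applying IC y(0) = 5:
Particular solution: y = 5e^(5x)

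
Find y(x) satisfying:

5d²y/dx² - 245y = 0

Characteristic equation: 5r² - 245 = 0
Divide by 5: r² - 49 = 0
Roots: r = 7, -7 (distinct real)
General solution: y = C₁e^(7x) + C₂e^(-7x)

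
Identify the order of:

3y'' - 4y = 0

The order is 2 (highest derivative is of order 2).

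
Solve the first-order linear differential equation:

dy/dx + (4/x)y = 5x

Using integrating factor method:

General solution: y = (5/6)x^2 + Cx^(-4)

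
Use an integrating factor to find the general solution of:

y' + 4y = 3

Using integrating factor method:

General solution: y = 3/4 + Ce^(-4x)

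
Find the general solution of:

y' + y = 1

Using integrating factor method:

General solution: y = 1 + Ce^(-x)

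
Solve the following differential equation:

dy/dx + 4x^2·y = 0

Using integrating factor method:

General solution: y = Ce^(-4x^3/3)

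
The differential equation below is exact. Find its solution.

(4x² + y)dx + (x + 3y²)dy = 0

Verify exactness: ∂M/∂y = ∂N/∂x ✓
Find F(x,y) such that ∂F/∂x = M, ∂F/∂y = N
Solution: 4x³/3 + xy + y³ = C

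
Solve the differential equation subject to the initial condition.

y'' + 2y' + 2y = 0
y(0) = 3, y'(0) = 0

General solution: y = e^(-x)(C₁cos(x) + C₂sin(x))
Complex roots r = -1 ± i
Applying ICs: C₁ = 3, C₂ = 3
Particular solution: y = e^(-x)(3cos(x) + 3sin(x))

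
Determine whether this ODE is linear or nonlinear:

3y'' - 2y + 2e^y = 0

Nonlinear (e^y is nonlinear in y)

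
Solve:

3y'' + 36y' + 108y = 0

Characteristic equation: 3r² + 36r + 108 = 0
Divide by 3: r² + 12r + 36 = 0
Factored: (r + 6)² = 0
Repeated root: r = -6
General solution: y = (C₁ + C₂x)e^(-6x)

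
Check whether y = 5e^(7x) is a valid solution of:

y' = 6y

Verification:
y = 5e^(7x)
y' = 35e^(7x)
But 6y = 30e^(7x)
y' ≠ 6y — the derivative does not match

No, it is not a solution.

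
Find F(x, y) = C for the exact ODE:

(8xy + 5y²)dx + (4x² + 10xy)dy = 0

Verify exactness: ∂M/∂y = ∂N/∂x ✓
Find F(x,y) such that ∂F/∂x = M, ∂F/∂y = N
Solution: 4x²y + 5xy² = C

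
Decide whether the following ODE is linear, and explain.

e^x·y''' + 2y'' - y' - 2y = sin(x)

Linear (y and its derivatives appear to the first power only, no products of y terms)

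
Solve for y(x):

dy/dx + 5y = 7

Using integrating factor method:

General solution: y = 7/5 + Ce^(-5x)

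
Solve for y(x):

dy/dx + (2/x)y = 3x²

Using integrating factor method:

General solution: y = (3/5)x^3 + Cx^(-2)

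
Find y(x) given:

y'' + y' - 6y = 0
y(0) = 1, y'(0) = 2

General solution: y = C₁e^(2x) + C₂e^(-3x)
Applying ICs: C₁ = 1, C₂ = 0
Particular solution: y = e^(2x)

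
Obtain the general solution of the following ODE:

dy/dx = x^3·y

Separating variables and integrating:
ln|y| = x^4/4 + C

General solution: y = Ce^(x^4/4)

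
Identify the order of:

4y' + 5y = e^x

The order is 1 (highest derivative is of order 1).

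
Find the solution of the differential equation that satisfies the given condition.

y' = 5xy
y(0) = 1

General solution: y = Ce^(5x²/2)
Applying IC y(0) = 1:
Particular solution: y = e^(5x²/2)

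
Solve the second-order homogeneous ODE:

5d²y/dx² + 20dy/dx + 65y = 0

Characteristic equation: 5r² + 20r + 65 = 0
Divide by 5: r² + 4r + 13 = 0
Roots: r = -2 ± 3i (complex conjugates)
General solution: y = e^(-2x)(C₁cos(3x) + C₂sin(3x))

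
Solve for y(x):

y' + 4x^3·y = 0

Using integrating factor method:

General solution: y = Ce^(-x^4)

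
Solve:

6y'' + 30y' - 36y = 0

Characteristic equation: 6r² + 30r - 36 = 0
Divide by 6: r² + 5r - 6 = 0
Roots: r = 1, -6 (distinct real)
General solution: y = C₁e^x + C₂e^(-6x)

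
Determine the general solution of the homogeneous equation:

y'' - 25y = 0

Characteristic equation: r² - 25 = 0
Roots: r = 5, -5 (distinct real)
General solution: y = C₁e^(5x) + C₂e^(-5x)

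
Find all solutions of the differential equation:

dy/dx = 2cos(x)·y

Separating variables and integrating:
ln|y| = 2sin(x) + C

General solution: y = Ce^(2sin(x))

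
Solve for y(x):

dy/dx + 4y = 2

Using integrating factor method:

General solution: y = 1/2 + Ce^(-4x)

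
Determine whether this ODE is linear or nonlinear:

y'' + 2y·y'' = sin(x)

Nonlinear (y·y'' term)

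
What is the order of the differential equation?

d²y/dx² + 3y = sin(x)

The order is 2 (highest derivative is of order 2).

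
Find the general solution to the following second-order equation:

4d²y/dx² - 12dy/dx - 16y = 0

Characteristic equation: 4r² - 12r - 16 = 0
Divide by 4: r² - 3r - 4 = 0
Roots: r = 4, -1 (distinct real)
General solution: y = C₁e^(4x) + C₂e^(-x)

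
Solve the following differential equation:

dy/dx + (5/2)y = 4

Using integrating factor method:

General solution: y = 8/5 + Ce^(-5x/2)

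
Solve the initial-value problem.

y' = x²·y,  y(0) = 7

General solution: y = Ce^(x³/3)
Applying IC y(0) = 7:
Particular solution: y = 7e^(x³/3)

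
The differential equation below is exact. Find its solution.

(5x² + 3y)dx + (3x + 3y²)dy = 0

Verify exactness: ∂M/∂y = ∂N/∂x ✓
Find F(x,y) such that ∂F/∂x = M, ∂F/∂y = N
Solution: 5x³/3 + 3xy + y³ = C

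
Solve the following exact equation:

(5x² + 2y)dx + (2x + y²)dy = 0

Verify exactness: ∂M/∂y = ∂N/∂x ✓
Find F(x,y) such that ∂F/∂x = M, ∂F/∂y = N
Solution: 5x³/3 + 2xy + y³/3 = C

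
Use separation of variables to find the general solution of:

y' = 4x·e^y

Separating variables and integrating:
-e^(-y) = 2x² + C

General solution: y = -ln(C - 2x²)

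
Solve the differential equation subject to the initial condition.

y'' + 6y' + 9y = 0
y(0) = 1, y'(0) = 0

General solution: y = (C₁ + C₂x)e^(-3x)
Repeated root r = -3
Applying ICs: C₁ = 1, C₂ = 3
Particular solution: y = (1 + 3x)e^(-3x)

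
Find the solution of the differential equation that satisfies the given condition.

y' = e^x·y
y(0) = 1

General solution: y = Ce^(e^x)
Applying IC y(0) = 1:
Particular solution: y = e^(e^x - 1)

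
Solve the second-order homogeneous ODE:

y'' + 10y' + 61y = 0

Characteristic equation: r² + 10r + 61 = 0
Roots: r = -5 ± 6i (complex conjugates)
General solution: y = e^(-5x)(C₁cos(6x) + C₂sin(6x))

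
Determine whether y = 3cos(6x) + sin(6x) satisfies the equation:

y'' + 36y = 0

Verification:
y'' = -108cos(6x) - 36sin(6x)
y'' + 36y = 0 ✓

Yes, it is a solution.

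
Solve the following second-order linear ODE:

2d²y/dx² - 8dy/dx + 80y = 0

Characteristic equation: 2r² - 8r + 80 = 0
Divide by 2: r² - 4r + 40 = 0
Roots: r = 2 ± 6i (complex conjugates)
General solution: y = e^(2x)(C₁cos(6x) + C₂sin(6x))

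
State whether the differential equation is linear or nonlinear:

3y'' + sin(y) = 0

Nonlinear (sin(y) is nonlinear in y)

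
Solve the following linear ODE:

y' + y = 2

Using integrating factor method:

General solution: y = 2 + Ce^(-x)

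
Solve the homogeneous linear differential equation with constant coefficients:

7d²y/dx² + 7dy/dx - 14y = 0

Characteristic equation: 7r² + 7r - 14 = 0
Divide by 7: r² + r - 2 = 0
Roots: r = 1, -2 (distinct real)
General solution: y = C₁e^x + C₂e^(-2x)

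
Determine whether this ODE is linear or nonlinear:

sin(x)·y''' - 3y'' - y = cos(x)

Linear (y and its derivatives appear to the first power only, no products of y terms)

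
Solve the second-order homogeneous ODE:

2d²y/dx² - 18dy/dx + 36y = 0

Characteristic equation: 2r² - 18r + 36 = 0
Divide by 2: r² - 9r + 18 = 0
Roots: r = 3, 6 (distinct real)
General solution: y = C₁e^(3x) + C₂e^(6x)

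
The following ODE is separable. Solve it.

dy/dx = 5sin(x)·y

Separating variables and integrating:
ln|y| = -5cos(x) + C

General solution: y = Ce^(-5cos(x))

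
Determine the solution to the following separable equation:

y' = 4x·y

Separating variables and integrating:
ln|y| = 2x^2 + C

General solution: y = Ce^(2x^2)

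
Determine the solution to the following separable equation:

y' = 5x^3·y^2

Separating variables and integrating:
-1/y = 5x^4/4 + C

General solution: y^-1 = (-5/4)x^4 + C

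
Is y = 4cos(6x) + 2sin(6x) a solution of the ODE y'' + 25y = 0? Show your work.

Verification:
y'' = -144cos(6x) - 72sin(6x)
y'' + 25y ≠ 0 (frequency mismatch: got 36 instead of 25)

No, it is not a solution.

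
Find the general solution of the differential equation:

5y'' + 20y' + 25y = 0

Characteristic equation: 5r² + 20r + 25 = 0
Divide by 5: r² + 4r + 5 = 0
Roots: r = -2 ± i (complex conjugates)
General solution: y = e^(-2x)(C₁cos(x) + C₂sin(x))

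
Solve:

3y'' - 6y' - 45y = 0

Characteristic equation: 3r² - 6r - 45 = 0
Divide by 3: r² - 2r - 15 = 0
Roots: r = 5, -3 (distinct real)
General solution: y = C₁e^(5x) + C₂e^(-3x)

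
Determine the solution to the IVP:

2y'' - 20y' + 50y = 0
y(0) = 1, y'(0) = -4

General solution: y = (C₁ + C₂x)e^(5x)
Repeated root r = 5
Applying ICs: C₁ = 1, C₂ = -9
Particular solution: y = (1 - 9x)e^(5x)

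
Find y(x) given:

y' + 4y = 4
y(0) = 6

General solution: y = 1 + Ce^(-4x)
Applying y(0) = 6: C = 6 - 1 = 5
Particular solution: y = 1 + 5e^(-4x)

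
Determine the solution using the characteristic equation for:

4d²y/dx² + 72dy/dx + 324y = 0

Characteristic equation: 4r² + 72r + 324 = 0
Divide by 4: r² + 18r + 81 = 0
Factored: (r + 9)² = 0
Repeated root: r = -9
General solution: y = (C₁ + C₂x)e^(-9x)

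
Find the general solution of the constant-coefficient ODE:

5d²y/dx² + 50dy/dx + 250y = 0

Characteristic equation: 5r² + 50r + 250 = 0
Divide by 5: r² + 10r + 50 = 0
Roots: r = -5 ± 5i (complex conjugates)
General solution: y = e^(-5x)(C₁cos(5x) + C₂sin(5x))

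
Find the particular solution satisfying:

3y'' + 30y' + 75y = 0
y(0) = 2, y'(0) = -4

General solution: y = (C₁ + C₂x)e^(-5x)
Repeated root r = -5
Applying ICs: C₁ = 2, C₂ = 6
Particular solution: y = (2 + 6x)e^(-5x)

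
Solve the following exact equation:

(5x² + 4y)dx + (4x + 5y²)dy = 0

Verify exactness: ∂M/∂y = ∂N/∂x ✓
Find F(x,y) such that ∂F/∂x = M, ∂F/∂y = N
Solution: 5x³/3 + 4xy + 5y³/3 = C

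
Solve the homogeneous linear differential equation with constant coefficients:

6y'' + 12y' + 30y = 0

Characteristic equation: 6r² + 12r + 30 = 0
Divide by 6: r² + 2r + 5 = 0
Roots: r = -1 ± 2i (complex conjugates)
General solution: y = e^(-x)(C₁cos(2x) + C₂sin(2x))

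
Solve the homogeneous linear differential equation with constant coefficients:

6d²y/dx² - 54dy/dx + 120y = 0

Characteristic equation: 6r² - 54r + 120 = 0
Divide by 6: r² - 9r + 20 = 0
Roots: r = 5, 4 (distinct real)
General solution: y = C₁e^(5x) + C₂e^(4x)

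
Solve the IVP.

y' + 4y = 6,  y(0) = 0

General solution: y = 3/2 + Ce^(-4x)
Applying y(0) = 0: C = 0 - 3/2 = -3/2
Particular solution: y = 3/2 - (3/2)e^(-4x)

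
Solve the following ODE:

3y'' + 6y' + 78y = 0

Characteristic equation: 3r² + 6r + 78 = 0
Divide by 3: r² + 2r + 26 = 0
Roots: r = -1 ± 5i (complex conjugates)
General solution: y = e^(-x)(C₁cos(5x) + C₂sin(5x))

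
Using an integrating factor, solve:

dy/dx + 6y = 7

Using integrating factor method:

General solution: y = 7/6 + Ce^(-6x)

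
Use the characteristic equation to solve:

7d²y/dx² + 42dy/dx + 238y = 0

Characteristic equation: 7r² + 42r + 238 = 0
Divide by 7: r² + 6r + 34 = 0
Roots: r = -3 ± 5i (complex conjugates)
General solution: y = e^(-3x)(C₁cos(5x) + C₂sin(5x))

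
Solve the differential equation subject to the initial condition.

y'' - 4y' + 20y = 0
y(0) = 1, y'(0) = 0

General solution: y = e^(2x)(C₁cos(4x) + C₂sin(4x))
Complex roots r = 2 ± 4i
Applying ICs: C₁ = 1, C₂ = -1/2
Particular solution: y = e^(2x)(cos(4x) - (1/2)sin(4x))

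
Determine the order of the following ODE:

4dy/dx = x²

The order is 1 (highest derivative is of order 1).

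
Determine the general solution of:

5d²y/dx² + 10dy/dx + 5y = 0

Characteristic equation: 5r² + 10r + 5 = 0
Divide by 5: r² + 2r + 1 = 0
Factored: (r + 1)² = 0
Repeated root: r = -1
General solution: y = (C₁ + C₂x)e^(-x)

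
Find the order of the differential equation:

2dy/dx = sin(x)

The order is 1 (highest derivative is of order 1).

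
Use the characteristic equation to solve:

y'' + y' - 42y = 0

Characteristic equation: r² + r - 42 = 0
Roots: r = 6, -7 (distinct real)
General solution: y = C₁e^(6x) + C₂e^(-7x)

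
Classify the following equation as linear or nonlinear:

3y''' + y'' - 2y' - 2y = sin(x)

Linear (y and its derivatives appear to the first power only, no products of y terms)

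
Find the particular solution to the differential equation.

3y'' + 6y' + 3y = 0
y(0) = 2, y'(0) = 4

General solution: y = (C₁ + C₂x)e^(-x)
Repeated root r = -1
Applying ICs: C₁ = 2, C₂ = 6
Particular solution: y = (2 + 6x)e^(-x)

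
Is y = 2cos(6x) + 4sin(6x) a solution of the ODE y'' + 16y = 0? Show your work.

Verification:
y'' = -72cos(6x) - 144sin(6x)
y'' + 16y ≠ 0 (frequency mismatch: got 36 instead of 16)

No, it is not a solution.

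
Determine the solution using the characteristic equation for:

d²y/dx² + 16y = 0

Characteristic equation: r² + 16 = 0
Roots: r = ±4i (complex conjugates)
General solution: y = C₁cos(4x) + C₂sin(4x)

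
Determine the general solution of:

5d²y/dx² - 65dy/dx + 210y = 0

Characteristic equation: 5r² - 65r + 210 = 0
Divide by 5: r² - 13r + 42 = 0
Roots: r = 7, 6 (distinct real)
General solution: y = C₁e^(7x) + C₂e^(6x)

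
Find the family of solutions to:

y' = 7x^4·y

Separating variables and integrating:
ln|y| = 7x^5/5 + C

General solution: y = Ce^(7x^5/5)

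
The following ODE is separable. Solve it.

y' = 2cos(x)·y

Separating variables and integrating:
ln|y| = 2sin(x) + C

General solution: y = Ce^(2sin(x))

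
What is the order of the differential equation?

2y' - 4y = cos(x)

The order is 1 (highest derivative is of order 1).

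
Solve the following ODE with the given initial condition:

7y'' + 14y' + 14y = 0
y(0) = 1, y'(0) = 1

General solution: y = e^(-x)(C₁cos(x) + C₂sin(x))
Complex roots r = -1 ± i
Applying ICs: C₁ = 1, C₂ = 2
Particular solution: y = e^(-x)(cos(x) + 2sin(x))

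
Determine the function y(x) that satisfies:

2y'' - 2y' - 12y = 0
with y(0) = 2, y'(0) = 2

General solution: y = C₁e^(3x) + C₂e^(-2x)
Applying ICs: C₁ = 6/5, C₂ = 4/5
Particular solution: y = (6/5)e^(3x) + (4/5)e^(-2x)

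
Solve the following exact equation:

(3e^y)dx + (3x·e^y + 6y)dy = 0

Verify exactness: ∂M/∂y = ∂N/∂x ✓
Find F(x,y) such that ∂F/∂x = M, ∂F/∂y = N
Solution: 3x·e^y + 3y² = C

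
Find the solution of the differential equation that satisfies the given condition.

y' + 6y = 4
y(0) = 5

General solution: y = 2/3 + Ce^(-6x)
Applying y(0) = 5: C = 5 - 2/3 = 13/3
Particular solution: y = 2/3 + (13/3)e^(-6x)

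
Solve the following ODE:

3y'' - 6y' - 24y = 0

Characteristic equation: 3r² - 6r - 24 = 0
Divide by 3: r² - 2r - 8 = 0
Roots: r = 4, -2 (distinct real)
General solution: y = C₁e^(4x) + C₂e^(-2x)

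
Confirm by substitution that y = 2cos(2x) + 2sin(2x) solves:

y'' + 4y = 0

Verification:
y'' = -8cos(2x) - 8sin(2x)
y'' + 4y = 0 ✓

Yes, it is a solution.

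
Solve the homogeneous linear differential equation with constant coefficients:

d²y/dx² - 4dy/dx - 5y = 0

Characteristic equation: r² - 4r - 5 = 0
Roots: r = 5, -1 (distinct real)
General solution: y = C₁e^(5x) + C₂e^(-x)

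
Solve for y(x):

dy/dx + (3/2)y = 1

Using integrating factor method:

General solution: y = 2/3 + Ce^(-3x/2)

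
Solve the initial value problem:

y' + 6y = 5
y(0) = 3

General solution: y = 5/6 + Ce^(-6x)
Applying y(0) = 3: C = 3 - 5/6 = 13/6
Particular solution: y = 5/6 + (13/6)e^(-6x)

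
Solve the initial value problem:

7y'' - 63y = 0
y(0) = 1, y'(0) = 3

General solution: y = C₁e^(3x) + C₂e^(-3x)
Applying ICs: C₁ = 1, C₂ = 0
Particular solution: y = e^(3x)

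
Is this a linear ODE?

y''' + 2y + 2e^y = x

No. Nonlinear (e^y is nonlinear in y)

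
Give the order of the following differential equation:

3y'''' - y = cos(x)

The order is 4 (highest derivative is of order 4).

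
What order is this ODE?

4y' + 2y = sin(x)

The order is 1 (highest derivative is of order 1).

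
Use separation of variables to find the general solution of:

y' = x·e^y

Separating variables and integrating:
-e^(-y) = x²/2 + C

General solution: y = -ln(C - x²/2)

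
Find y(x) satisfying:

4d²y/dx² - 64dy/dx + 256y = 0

Characteristic equation: 4r² - 64r + 256 = 0
Divide by 4: r² - 16r + 64 = 0
Factored: (r - 8)² = 0
Repeated root: r = 8
General solution: y = (C₁ + C₂x)e^(8x)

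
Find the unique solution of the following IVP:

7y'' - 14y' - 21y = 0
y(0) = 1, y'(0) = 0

General solution: y = C₁e^(3x) + C₂e^(-x)
Applying ICs: C₁ = 1/4, C₂ = 3/4
Particular solution: y = (1/4)e^(3x) + (3/4)e^(-x)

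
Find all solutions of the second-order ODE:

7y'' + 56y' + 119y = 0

Characteristic equation: 7r² + 56r + 119 = 0
Divide by 7: r² + 8r + 17 = 0
Roots: r = -4 ± i (complex conjugates)
General solution: y = e^(-4x)(C₁cos(x) + C₂sin(x))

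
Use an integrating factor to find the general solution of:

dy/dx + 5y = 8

Using integrating factor method:

General solution: y = 8/5 + Ce^(-5x)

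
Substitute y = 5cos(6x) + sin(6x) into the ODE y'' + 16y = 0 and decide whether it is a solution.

Verification:
y'' = -180cos(6x) - 36sin(6x)
y'' + 16y ≠ 0 (frequency mismatch: got 36 instead of 16)

No, it is not a solution.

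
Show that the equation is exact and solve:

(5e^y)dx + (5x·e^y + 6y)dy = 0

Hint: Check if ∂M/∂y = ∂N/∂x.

Verify exactness: ∂M/∂y = ∂N/∂x ✓
Find F(x,y) such that ∂F/∂x = M, ∂F/∂y = N
Solution: 5x·e^y + 3y² = C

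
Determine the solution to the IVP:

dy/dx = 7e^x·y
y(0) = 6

General solution: y = Ce^(7e^x)
Applying IC y(0) = 6:
Particular solution: y = 6e^(7(e^x - 1))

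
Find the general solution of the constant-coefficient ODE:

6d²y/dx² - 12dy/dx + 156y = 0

Characteristic equation: 6r² - 12r + 156 = 0
Divide by 6: r² - 2r + 26 = 0
Roots: r = 1 ± 5i (complex conjugates)
General solution: y = e^x(C₁cos(5x) + C₂sin(5x))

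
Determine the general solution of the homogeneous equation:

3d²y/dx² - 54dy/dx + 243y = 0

Characteristic equation: 3r² - 54r + 243 = 0
Divide by 3: r² - 18r + 81 = 0
Factored: (r - 9)² = 0
Repeated root: r = 9
General solution: y = (C₁ + C₂x)e^(9x)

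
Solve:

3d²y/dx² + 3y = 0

Characteristic equation: 3r² + 3 = 0
Divide by 3: r² + 1 = 0
Roots: r = ±i (complex conjugates)
General solution: y = C₁cos(x) + C₂sin(x)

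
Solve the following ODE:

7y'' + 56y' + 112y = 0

Characteristic equation: 7r² + 56r + 112 = 0
Divide by 7: r² + 8r + 16 = 0
Factored: (r + 4)² = 0
Repeated root: r = -4
General solution: y = (C₁ + C₂x)e^(-4x)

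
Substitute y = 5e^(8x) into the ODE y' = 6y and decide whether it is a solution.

Verification:
y = 5e^(8x)
y' = 40e^(8x)
But 6y = 30e^(8x)
y' ≠ 6y — the derivative does not match

No, it is not a solution.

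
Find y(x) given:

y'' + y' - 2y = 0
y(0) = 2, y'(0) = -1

General solution: y = C₁e^x + C₂e^(-2x)
Applying ICs: C₁ = 1, C₂ = 1
Particular solution: y = e^x + e^(-2x)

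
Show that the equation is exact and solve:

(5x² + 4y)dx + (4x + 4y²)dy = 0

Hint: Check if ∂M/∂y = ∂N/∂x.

Verify exactness: ∂M/∂y = ∂N/∂x ✓
Find F(x,y) such that ∂F/∂x = M, ∂F/∂y = N
Solution: 5x³/3 + 4xy + 4y³/3 = C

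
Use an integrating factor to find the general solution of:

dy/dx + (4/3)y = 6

Using integrating factor method:

General solution: y = 9/2 + Ce^(-4x/3)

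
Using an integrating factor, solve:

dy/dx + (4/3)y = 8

Using integrating factor method:

General solution: y = 6 + Ce^(-4x/3)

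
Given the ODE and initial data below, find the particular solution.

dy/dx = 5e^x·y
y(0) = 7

General solution: y = Ce^(5e^x)
Applying IC y(0) = 7:
Particular solution: y = 7e^(5(e^x - 1))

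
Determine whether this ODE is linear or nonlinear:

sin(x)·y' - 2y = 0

Linear (y and its derivatives appear to the first power only, no products of y terms)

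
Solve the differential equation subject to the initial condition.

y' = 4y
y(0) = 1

General solution: y = Ce^(4x)
Applying IC y(0) = 1:
Particular solution: y = e^(4x)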